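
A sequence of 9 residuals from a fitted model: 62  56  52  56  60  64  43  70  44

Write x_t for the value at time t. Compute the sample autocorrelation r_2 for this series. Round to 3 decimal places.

Mean x̄ = (62 + 56 + 52 + 56 + 60 + 64 + 43 + 70 + 44)/9 = 56.3333
Numerator Σ_{t=1}^{7}(x_t−x̄)(x_{t+2}−x̄) = 177.4444
Denominator Σ(x_t−x̄)² = 640.0000
r_2 = 177.4444 / 640.0000 = 0.277

0.277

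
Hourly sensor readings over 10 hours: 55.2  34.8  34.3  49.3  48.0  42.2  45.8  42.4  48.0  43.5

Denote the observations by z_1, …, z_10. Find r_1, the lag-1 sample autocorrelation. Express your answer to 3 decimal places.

-0.170

Mean z̄ = (55.2 + 34.8 + 34.3 + 49.3 + 48.0 + 42.2 + 45.8 + 42.4 + 48.0 + 43.5)/10 = 44.3500
Numerator Σ_{t=1}^{9}(z_t−z̄)(z_{t+1}−z̄) = -63.3325
Denominator Σ(z_t−z̄)² = 372.3250
r_1 = -63.3325 / 372.3250 = -0.170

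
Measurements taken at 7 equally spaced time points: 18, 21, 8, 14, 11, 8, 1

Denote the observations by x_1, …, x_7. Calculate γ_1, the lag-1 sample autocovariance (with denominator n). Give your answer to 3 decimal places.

8.096

Mean x̄ = (18 + 21 + 8 + 14 + 11 + 8 + 1)/7 = 11.5714
Deviations: 6.4286, 9.4286, -3.5714, 2.4286, -0.5714, -3.5714, -10.5714
Σ_{t=1}^{6}(x_t−x̄)(x_{t+1}−x̄) = 56.6735
γ_1 = 56.6735 / 7 = 8.096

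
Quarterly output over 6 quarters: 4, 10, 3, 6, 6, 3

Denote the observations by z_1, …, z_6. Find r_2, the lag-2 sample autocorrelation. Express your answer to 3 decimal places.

0.088

Mean z̄ = (4 + 10 + 3 + 6 + 6 + 3)/6 = 5.3333
Σ(z_t−z̄)(z_{t+2}−z̄) = (3.1111) + (3.1111) + (-1.5556) + (-1.5556) = 3.1111
Denominator Σ(z_t−z̄)² = 35.3333
r_2 = 3.1111 / 35.3333 = 0.088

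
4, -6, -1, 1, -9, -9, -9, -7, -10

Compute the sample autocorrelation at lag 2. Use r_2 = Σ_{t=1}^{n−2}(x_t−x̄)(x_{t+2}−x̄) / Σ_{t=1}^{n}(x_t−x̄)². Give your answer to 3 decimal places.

0.160

Mean x̄ = (4 − 6 − 1 + 1 − 9 − 9 − 9 − 7 − 10)/9 = -5.1111
Σ(x_t−x̄)(x_{t+2}−x̄) = (37.4568) + (-5.4321) + (-15.9877) + (-23.7654) + (15.1235) + (7.3457) + (19.0123) = 33.7531
Denominator Σ(x_t−x̄)² = 210.8889
r_2 = 33.7531 / 210.8889 = 0.160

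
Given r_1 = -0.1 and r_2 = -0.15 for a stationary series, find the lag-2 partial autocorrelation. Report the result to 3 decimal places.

φ_{22} = (r_2 − r_1²) / (1 − r_1²)
r_1² = (-0.1)² = 0.01
Numerator = -0.15 − 0.0100 = -0.1600; denominator = 1 − 0.0100 = 0.9900
φ_{22} = -0.1600 / 0.9900 = -0.162

-0.162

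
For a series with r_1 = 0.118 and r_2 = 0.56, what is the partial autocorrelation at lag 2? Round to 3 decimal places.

φ_{22} = (r_2 − r_1²) / (1 − r_1²)
r_1² = (0.118)² = 0.013924
Numerator = 0.56 − 0.0139 = 0.5461; denominator = 1 − 0.0139 = 0.9861
φ_{22} = 0.5461 / 0.9861 = 0.554

0.554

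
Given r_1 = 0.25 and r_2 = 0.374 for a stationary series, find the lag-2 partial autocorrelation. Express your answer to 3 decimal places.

φ_{22} = (r_2 − r_1²) / (1 − r_1²)
r_1² = (0.25)² = 0.0625
Numerator = 0.374 − 0.0625 = 0.3115; denominator = 1 − 0.0625 = 0.9375
φ_{22} = 0.3115 / 0.9375 = 0.332

0.332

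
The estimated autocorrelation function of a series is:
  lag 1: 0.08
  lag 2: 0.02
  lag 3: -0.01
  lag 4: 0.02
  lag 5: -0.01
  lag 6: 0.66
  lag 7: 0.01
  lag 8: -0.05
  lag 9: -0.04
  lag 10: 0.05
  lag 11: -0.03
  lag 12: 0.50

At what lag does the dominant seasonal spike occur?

6

The largest autocorrelation is r_6 = 0.66, with a weaker echo at lag 12 (0.50); the remaining lags stay at or below 0.08.
The dominant spike at lag 6 indicates a seasonal period of 6.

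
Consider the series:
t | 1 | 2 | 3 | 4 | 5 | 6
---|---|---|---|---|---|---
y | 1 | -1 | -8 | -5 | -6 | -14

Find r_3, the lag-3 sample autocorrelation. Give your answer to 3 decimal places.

Mean ȳ = (1 − 1 − 8 − 5 − 6 − 14)/6 = -5.5000
Deviations from mean: 6.5000, 4.5000, -2.5000, 0.5000, -0.5000, -8.5000
Σ(y_t−ȳ)(y_{t+3}−ȳ) = (3.2500) + (-2.2500) + (21.2500) = 22.2500
Denominator Σ(y_t−ȳ)² = 141.5000
r_3 = 22.2500 / 141.5000 = 0.157

0.157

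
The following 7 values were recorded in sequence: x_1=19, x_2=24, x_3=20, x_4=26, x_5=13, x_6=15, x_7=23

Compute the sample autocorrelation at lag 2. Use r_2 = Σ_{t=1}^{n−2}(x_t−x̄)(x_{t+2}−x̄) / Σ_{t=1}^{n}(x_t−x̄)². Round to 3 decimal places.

Mean x̄ = (19 + 24 + 20 + 26 + 13 + 15 + 23)/7 = 20.0000
Deviations from mean: -1.0000, 4.0000, 0.0000, 6.0000, -7.0000, -5.0000, 3.0000
Σ(x_t−x̄)(x_{t+2}−x̄) = (0.0000) + (24.0000) + (0.0000) + (-30.0000) + (-21.0000) = -27.0000
Denominator Σ(x_t−x̄)² = 136.0000
r_2 = -27.0000 / 136.0000 = -0.199

-0.199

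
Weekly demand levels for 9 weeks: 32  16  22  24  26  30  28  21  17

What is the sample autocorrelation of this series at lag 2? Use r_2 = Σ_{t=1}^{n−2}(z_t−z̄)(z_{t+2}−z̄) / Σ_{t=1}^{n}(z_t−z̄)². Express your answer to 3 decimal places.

Mean z̄ = (32 + 16 + 22 + 24 + 26 + 30 + 28 + 21 + 17)/9 = 24.0000
Numerator Σ_{t=1}^{7}(z_t−z̄)(z_{t+2}−z̄) = -58.0000
Denominator Σ(z_t−z̄)² = 246.0000
r_2 = -58.0000 / 246.0000 = -0.236

-0.236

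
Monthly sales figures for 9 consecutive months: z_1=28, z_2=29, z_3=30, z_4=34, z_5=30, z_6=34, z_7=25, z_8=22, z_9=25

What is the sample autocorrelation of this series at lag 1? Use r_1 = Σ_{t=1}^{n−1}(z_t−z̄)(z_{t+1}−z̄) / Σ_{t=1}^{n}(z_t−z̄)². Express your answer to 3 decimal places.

Mean z̄ = (28 + 29 + 30 + 34 + 30 + 34 + 25 + 22 + 25)/9 = 28.5556
Numerator Σ_{t=1}^{8}(z_t−z̄)(z_{t+1}−z̄) = 51.2469
Denominator Σ(z_t−z̄)² = 132.2222
r_1 = 51.2469 / 132.2222 = 0.388

0.388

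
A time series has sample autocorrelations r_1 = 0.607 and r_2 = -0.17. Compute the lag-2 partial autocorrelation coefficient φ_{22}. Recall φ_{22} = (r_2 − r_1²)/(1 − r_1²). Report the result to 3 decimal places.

φ_{22} = (r_2 − r_1²) / (1 − r_1²)
r_1² = (0.607)² = 0.368449
Numerator = -0.17 − 0.3684 = -0.5384; denominator = 1 − 0.3684 = 0.6316
φ_{22} = -0.5384 / 0.6316 = -0.853

-0.853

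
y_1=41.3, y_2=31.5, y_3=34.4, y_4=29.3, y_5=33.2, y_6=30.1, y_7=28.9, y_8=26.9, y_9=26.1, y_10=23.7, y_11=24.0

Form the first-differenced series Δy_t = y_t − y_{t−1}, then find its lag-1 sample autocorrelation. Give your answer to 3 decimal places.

First differences Δy: -9.8, 2.9, -5.1, 3.9, -3.1, -1.2, -2.0, -0.8, -2.4, 0.3
Mean of differences = -1.7300
Numerator Σ(Δy_t−Δȳ)(Δy_{t+1}−Δȳ) = -82.7569
Denominator Σ(Δy_t−Δȳ)² = 137.2810
r_1(Δy) = -82.7569 / 137.2810 = -0.603

-0.603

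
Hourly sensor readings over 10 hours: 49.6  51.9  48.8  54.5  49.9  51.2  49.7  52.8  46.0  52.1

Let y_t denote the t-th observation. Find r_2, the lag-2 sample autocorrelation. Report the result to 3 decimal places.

0.386

Mean ȳ = (49.6 + 51.9 + 48.8 + 54.5 + 49.9 + 51.2 + 49.7 + 52.8 + 46.0 + 52.1)/10 = 50.6500
Numerator Σ_{t=1}^{8}(y_t−ȳ)(y_{t+2}−ȳ) = 19.6900
Denominator Σ(y_t−ȳ)² = 51.0250
r_2 = 19.6900 / 51.0250 = 0.386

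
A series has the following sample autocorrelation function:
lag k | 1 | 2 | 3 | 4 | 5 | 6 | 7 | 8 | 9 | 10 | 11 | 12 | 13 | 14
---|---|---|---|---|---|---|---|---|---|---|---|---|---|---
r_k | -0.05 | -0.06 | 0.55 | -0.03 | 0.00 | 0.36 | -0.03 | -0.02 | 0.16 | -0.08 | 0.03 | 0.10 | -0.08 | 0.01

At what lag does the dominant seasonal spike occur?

The largest autocorrelation is r_3 = 0.55, with weaker echoes at lags 6 (0.36) and 9 (0.16); the remaining lags stay at or below 0.10.
The dominant spike at lag 3 indicates a seasonal period of 3.

3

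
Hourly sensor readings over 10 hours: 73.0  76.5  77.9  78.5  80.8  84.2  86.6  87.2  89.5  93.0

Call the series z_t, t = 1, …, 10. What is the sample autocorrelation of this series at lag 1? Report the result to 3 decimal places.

Mean z̄ = (73.0 + 76.5 + 77.9 + 78.5 + 80.8 + 84.2 + 86.6 + 87.2 + 89.5 + 93.0)/10 = 82.7200
Numerator Σ_{t=1}^{9}(z_t−z̄)(z_{t+1}−z̄) = 239.2376
Denominator Σ(z_t−z̄)² = 366.8560
r_1 = 239.2376 / 366.8560 = 0.652

0.652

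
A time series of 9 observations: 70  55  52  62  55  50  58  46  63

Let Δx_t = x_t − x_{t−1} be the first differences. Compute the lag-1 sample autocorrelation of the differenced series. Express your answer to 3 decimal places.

-0.410

First differences Δx: -15, -3, 10, -7, -5, 8, -12, 17
Mean of differences = -0.8750
Numerator Σ(Δx_t−Δx̄)(Δx_{t+1}−Δx̄) = -368.6406
Denominator Σ(Δx_t−Δx̄)² = 898.8750
r_1(Δx) = -368.6406 / 898.8750 = -0.410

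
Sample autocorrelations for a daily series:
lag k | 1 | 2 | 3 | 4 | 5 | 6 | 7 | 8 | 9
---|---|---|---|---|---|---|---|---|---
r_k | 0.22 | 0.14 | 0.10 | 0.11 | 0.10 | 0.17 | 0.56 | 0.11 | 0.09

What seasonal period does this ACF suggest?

The largest autocorrelation is r_7 = 0.56; the remaining lags stay at or below 0.22. The elevated value at lag 1 (0.22), dropping to 0.14 at lag 2, reflects decaying short-term dependence rather than seasonality.
The dominant spike at lag 7 indicates a seasonal period of 7.

7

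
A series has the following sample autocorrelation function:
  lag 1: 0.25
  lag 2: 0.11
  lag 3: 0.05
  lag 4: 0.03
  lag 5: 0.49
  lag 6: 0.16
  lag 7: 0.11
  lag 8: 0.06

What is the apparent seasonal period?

The largest autocorrelation is r_5 = 0.49; the remaining lags stay at or below 0.25. The elevated value at lag 1 (0.25), dropping to 0.11 at lag 2, reflects decaying short-term dependence rather than seasonality.
The dominant spike at lag 5 indicates a seasonal period of 5.

5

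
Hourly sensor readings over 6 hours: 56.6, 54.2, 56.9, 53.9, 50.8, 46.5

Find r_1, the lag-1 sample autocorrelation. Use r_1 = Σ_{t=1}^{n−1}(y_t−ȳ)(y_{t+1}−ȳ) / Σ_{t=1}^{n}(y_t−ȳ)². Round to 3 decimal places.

Mean ȳ = (56.6 + 54.2 + 56.9 + 53.9 + 50.8 + 46.5)/6 = 53.1500
Σ(y_t−ȳ)(y_{t+1}−ȳ) = (3.6225) + (3.9375) + (2.8125) + (-1.7625) + (15.6275) = 24.2375
Denominator Σ(y_t−ȳ)² = 77.3750
r_1 = 24.2375 / 77.3750 = 0.313

0.313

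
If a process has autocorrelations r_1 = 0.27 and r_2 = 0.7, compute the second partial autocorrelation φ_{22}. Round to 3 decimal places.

φ_{22} = (r_2 − r_1²) / (1 − r_1²)
r_1² = (0.27)² = 0.0729
Numerator = 0.7 − 0.0729 = 0.6271; denominator = 1 − 0.0729 = 0.9271
φ_{22} = 0.6271 / 0.9271 = 0.676

0.676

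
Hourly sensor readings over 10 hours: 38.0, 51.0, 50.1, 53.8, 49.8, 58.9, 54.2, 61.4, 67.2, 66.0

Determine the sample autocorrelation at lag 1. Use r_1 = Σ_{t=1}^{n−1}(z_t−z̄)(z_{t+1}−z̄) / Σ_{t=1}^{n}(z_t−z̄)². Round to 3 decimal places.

0.414

Mean z̄ = (38.0 + 51.0 + 50.1 + 53.8 + 49.8 + 58.9 + 54.2 + 61.4 + 67.2 + 66.0)/10 = 55.0400
Numerator Σ_{t=1}^{9}(z_t−z̄)(z_{t+1}−z̄) = 283.2224
Denominator Σ(z_t−z̄)² = 684.1240
r_1 = 283.2224 / 684.1240 = 0.414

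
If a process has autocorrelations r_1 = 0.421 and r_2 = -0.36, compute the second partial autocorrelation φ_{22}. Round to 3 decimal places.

φ_{22} = (r_2 − r_1²) / (1 − r_1²)
r_1² = (0.421)² = 0.177241
Numerator = -0.36 − 0.1772 = -0.5372; denominator = 1 − 0.1772 = 0.8228
φ_{22} = -0.5372 / 0.8228 = -0.653

-0.653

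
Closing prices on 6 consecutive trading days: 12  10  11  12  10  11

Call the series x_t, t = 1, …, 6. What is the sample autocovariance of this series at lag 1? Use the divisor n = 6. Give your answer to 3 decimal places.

Mean x̄ = (12 + 10 + 11 + 12 + 10 + 11)/6 = 11.0000
Σ_{t=1}^{5}(x_t−x̄)(x_{t+1}−x̄) = -2.0000
γ_1 = -2.0000 / 6 = -0.333

-0.333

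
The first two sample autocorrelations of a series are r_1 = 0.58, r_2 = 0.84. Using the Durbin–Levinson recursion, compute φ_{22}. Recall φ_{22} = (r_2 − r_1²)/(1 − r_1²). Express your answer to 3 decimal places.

0.759

φ_{22} = (r_2 − r_1²) / (1 − r_1²)
r_1² = (0.58)² = 0.3364
Numerator = 0.84 − 0.3364 = 0.5036; denominator = 1 − 0.3364 = 0.6636
φ_{22} = 0.5036 / 0.6636 = 0.759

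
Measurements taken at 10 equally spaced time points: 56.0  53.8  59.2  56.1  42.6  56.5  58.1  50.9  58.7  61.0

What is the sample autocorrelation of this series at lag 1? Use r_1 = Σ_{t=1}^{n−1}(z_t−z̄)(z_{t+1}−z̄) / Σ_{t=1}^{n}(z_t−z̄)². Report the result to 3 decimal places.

Mean z̄ = (56.0 + 53.8 + 59.2 + 56.1 + 42.6 + 56.5 + 58.1 + 50.9 + 58.7 + 61.0)/10 = 55.2900
Numerator Σ_{t=1}^{9}(z_t−z̄)(z_{t+1}−z̄) = -33.7851
Denominator Σ(z_t−z̄)² = 252.5690
r_1 = -33.7851 / 252.5690 = -0.134

-0.134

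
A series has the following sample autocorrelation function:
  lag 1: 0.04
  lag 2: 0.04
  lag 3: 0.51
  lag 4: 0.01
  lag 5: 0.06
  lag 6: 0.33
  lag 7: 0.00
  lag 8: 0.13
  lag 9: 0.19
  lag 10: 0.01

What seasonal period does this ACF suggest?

3

The largest autocorrelation is r_3 = 0.51, with weaker echoes at lags 6 (0.33) and 9 (0.19); the remaining lags stay at or below 0.13.
The dominant spike at lag 3 indicates a seasonal period of 3.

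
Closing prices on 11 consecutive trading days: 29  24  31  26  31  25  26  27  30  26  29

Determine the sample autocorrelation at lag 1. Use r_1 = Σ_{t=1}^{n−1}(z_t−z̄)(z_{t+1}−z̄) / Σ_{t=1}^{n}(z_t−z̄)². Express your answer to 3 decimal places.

-0.649

Mean z̄ = (29 + 24 + 31 + 26 + 31 + 25 + 26 + 27 + 30 + 26 + 29)/11 = 27.6364
Numerator Σ_{t=1}^{10}(z_t−z̄)(z_{t+1}−z̄) = -39.3140
Denominator Σ(z_t−z̄)² = 60.5455
r_1 = -39.3140 / 60.5455 = -0.649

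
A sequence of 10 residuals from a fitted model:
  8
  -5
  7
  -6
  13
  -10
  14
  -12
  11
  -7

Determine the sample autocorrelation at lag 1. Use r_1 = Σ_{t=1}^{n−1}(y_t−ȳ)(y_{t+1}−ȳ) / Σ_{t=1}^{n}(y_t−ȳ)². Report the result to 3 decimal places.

-0.918

Mean ȳ = (8 − 5 + 7 − 6 + 13 − 10 + 14 − 12 + 11 − 7)/10 = 1.3000
Numerator Σ_{t=1}^{9}(y_t−ȳ)(y_{t+1}−ȳ) = -859.2900
Denominator Σ(y_t−ȳ)² = 936.1000
r_1 = -859.2900 / 936.1000 = -0.918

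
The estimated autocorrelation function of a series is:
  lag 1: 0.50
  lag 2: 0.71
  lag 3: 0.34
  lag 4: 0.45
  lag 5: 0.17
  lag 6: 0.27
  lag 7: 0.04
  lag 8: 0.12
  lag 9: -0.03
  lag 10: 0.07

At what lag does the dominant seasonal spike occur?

The largest autocorrelation is r_2 = 0.71; the remaining lags stay at or below 0.50.
The dominant spike at lag 2 indicates a seasonal period of 2.

2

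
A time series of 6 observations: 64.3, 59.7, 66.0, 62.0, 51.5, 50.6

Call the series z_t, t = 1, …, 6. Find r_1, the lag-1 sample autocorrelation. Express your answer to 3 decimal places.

0.328

Mean z̄ = (64.3 + 59.7 + 66.0 + 62.0 + 51.5 + 50.6)/6 = 59.0167
Numerator Σ_{t=1}^{5}(z_t−z̄)(z_{t+1}−z̄) = 70.0564
Denominator Σ(z_t−z̄)² = 213.3883
r_1 = 70.0564 / 213.3883 = 0.328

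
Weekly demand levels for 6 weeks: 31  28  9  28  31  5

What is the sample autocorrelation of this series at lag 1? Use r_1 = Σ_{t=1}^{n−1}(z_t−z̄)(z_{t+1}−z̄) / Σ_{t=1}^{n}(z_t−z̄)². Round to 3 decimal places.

-0.290

Mean z̄ = (31 + 28 + 9 + 28 + 31 + 5)/6 = 22.0000
Σ(z_t−z̄)(z_{t+1}−z̄) = (54.0000) + (-78.0000) + (-78.0000) + (54.0000) + (-153.0000) = -201.0000
Denominator Σ(z_t−z̄)² = 692.0000
r_1 = -201.0000 / 692.0000 = -0.290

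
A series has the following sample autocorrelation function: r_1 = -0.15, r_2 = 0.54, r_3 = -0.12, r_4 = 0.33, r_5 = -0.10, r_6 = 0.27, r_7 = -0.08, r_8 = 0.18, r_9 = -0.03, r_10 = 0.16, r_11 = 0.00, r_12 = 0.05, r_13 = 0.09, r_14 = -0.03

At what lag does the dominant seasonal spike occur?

2

The largest autocorrelation is r_2 = 0.54, with weaker echoes at lags 4 (0.33), 6 (0.27), 8 (0.18) and 10 (0.16); the remaining lags stay at or below 0.09.
The dominant spike at lag 2 indicates a seasonal period of 2.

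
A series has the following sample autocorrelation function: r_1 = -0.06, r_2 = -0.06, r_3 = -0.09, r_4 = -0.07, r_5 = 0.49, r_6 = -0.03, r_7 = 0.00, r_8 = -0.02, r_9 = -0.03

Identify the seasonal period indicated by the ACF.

The largest autocorrelation is r_5 = 0.49; the remaining lags stay at or below 0.00.
The dominant spike at lag 5 indicates a seasonal period of 5.

5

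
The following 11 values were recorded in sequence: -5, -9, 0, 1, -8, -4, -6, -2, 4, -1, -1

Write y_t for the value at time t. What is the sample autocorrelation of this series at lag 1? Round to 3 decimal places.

0.099

Mean ȳ = (-5 − 9 + 0 + 1 − 8 − 4 − 6 − 2 + 4 − 1 − 1)/11 = -2.8182
Numerator Σ_{t=1}^{10}(y_t−ȳ)(y_{t+1}−ȳ) = 15.6033
Denominator Σ(y_t−ȳ)² = 157.6364
r_1 = 15.6033 / 157.6364 = 0.099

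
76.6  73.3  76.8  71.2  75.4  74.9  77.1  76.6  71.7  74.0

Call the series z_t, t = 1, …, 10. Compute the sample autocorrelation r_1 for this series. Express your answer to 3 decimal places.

Mean z̄ = (76.6 + 73.3 + 76.8 + 71.2 + 75.4 + 74.9 + 77.1 + 76.6 + 71.7 + 74.0)/10 = 74.7600
Numerator Σ_{t=1}^{9}(z_t−z̄)(z_{t+1}−z̄) = -13.7876
Denominator Σ(z_t−z̄)² = 41.5840
r_1 = -13.7876 / 41.5840 = -0.332

-0.332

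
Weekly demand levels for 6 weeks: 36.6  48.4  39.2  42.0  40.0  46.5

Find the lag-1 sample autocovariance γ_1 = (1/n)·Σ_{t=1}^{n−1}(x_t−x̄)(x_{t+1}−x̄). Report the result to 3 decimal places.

Mean x̄ = (36.6 + 48.4 + 39.2 + 42.0 + 40.0 + 46.5)/6 = 42.1167
Deviations: -5.5167, 6.2833, -2.9167, -0.1167, -2.1167, 4.3833
Σ_{t=1}^{5}(x_t−x̄)(x_{t+1}−x̄) = -61.6803
γ_1 = -61.6803 / 6 = -10.280

-10.280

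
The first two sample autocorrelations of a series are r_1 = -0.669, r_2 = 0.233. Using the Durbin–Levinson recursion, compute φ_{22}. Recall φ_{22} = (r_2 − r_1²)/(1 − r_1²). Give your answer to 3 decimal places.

-0.388

φ_{22} = (r_2 − r_1²) / (1 − r_1²)
r_1² = (-0.669)² = 0.447561
Numerator = 0.233 − 0.4476 = -0.2146; denominator = 1 − 0.4476 = 0.5524
φ_{22} = -0.2146 / 0.5524 = -0.388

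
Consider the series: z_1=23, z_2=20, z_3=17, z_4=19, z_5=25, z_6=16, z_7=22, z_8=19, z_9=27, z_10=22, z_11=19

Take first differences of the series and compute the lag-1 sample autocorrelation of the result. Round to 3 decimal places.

First differences Δz: -3, -3, 2, 6, -9, 6, -3, 8, -5, -3
Mean of differences = -0.4000
Numerator Σ(Δz_t−Δz̄)(Δz_{t+1}−Δz̄) = -159.3600
Denominator Σ(Δz_t−Δz̄)² = 280.4000
r_1(Δz) = -159.3600 / 280.4000 = -0.568

-0.568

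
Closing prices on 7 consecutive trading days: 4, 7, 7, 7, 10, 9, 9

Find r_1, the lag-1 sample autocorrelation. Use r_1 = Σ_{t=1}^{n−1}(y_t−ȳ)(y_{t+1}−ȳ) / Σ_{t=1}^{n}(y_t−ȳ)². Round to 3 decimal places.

Mean ȳ = (4 + 7 + 7 + 7 + 10 + 9 + 9)/7 = 7.5714
Numerator Σ_{t=1}^{6}(y_t−ȳ)(y_{t+1}−ȳ) = 6.8163
Denominator Σ(y_t−ȳ)² = 23.7143
r_1 = 6.8163 / 23.7143 = 0.287

0.287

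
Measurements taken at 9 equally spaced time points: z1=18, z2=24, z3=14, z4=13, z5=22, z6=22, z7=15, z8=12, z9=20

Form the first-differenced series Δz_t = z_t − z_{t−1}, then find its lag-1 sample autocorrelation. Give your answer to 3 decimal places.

-0.174

First differences Δz: 6, -10, -1, 9, 0, -7, -3, 8
Mean of differences = 0.2500
Numerator Σ(Δz_t−Δz̄)(Δz_{t+1}−Δz̄) = -59.0625
Denominator Σ(Δz_t−Δz̄)² = 339.5000
r_1(Δz) = -59.0625 / 339.5000 = -0.174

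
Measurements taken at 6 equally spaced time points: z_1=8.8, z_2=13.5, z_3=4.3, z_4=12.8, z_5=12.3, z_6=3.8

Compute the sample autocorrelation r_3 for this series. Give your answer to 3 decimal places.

Mean z̄ = (8.8 + 13.5 + 4.3 + 12.8 + 12.3 + 3.8)/6 = 9.2500
Deviations from mean: -0.4500, 4.2500, -4.9500, 3.5500, 3.0500, -5.4500
Σ(z_t−z̄)(z_{t+3}−z̄) = (-1.5975) + (12.9625) + (26.9775) = 38.3425
Denominator Σ(z_t−z̄)² = 94.3750
r_3 = 38.3425 / 94.3750 = 0.406

0.406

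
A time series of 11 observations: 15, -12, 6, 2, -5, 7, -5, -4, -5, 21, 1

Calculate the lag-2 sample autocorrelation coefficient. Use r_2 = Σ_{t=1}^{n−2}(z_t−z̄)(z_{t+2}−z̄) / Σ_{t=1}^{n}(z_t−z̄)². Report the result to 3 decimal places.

Mean z̄ = (15 − 12 + 6 + 2 − 5 + 7 − 5 − 4 − 5 + 21 + 1)/11 = 1.9091
Numerator Σ_{t=1}^{9}(z_t−z̄)(z_{t+2}−z̄) = -16.6529
Denominator Σ(z_t−z̄)² = 950.9091
r_2 = -16.6529 / 950.9091 = -0.018

-0.018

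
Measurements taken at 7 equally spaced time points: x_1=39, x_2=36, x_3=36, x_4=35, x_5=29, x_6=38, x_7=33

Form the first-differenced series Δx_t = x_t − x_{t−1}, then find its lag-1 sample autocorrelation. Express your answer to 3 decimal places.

First differences Δx: -3, 0, -1, -6, 9, -5
Mean of differences = -1.0000
Numerator Σ(Δx_t−Δx̄)(Δx_{t+1}−Δx̄) = -92.0000
Denominator Σ(Δx_t−Δx̄)² = 146.0000
r_1(Δx) = -92.0000 / 146.0000 = -0.630

-0.630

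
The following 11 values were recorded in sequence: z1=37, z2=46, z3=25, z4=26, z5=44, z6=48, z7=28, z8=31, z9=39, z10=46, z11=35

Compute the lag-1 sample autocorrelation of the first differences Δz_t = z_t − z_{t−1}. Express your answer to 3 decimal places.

-0.171

First differences Δz: 9, -21, 1, 18, 4, -20, 3, 8, 7, -11
Mean of differences = -0.2000
Numerator Σ(Δz_t−Δz̄)(Δz_{t+1}−Δz̄) = -257.0400
Denominator Σ(Δz_t−Δz̄)² = 1505.6000
r_1(Δz) = -257.0400 / 1505.6000 = -0.171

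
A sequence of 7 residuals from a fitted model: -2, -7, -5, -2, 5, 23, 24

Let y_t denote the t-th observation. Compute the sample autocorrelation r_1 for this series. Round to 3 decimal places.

Mean ȳ = (-2 − 7 − 5 − 2 + 5 + 23 + 24)/7 = 5.1429
Deviations from mean: -7.1429, -12.1429, -10.1429, -7.1429, -0.1429, 17.8571, 18.8571
Numerator Σ_{t=1}^{6}(y_t−ȳ)(y_{t+1}−ȳ) = 617.5510
Denominator Σ(y_t−ȳ)² = 1026.8571
r_1 = 617.5510 / 1026.8571 = 0.601

0.601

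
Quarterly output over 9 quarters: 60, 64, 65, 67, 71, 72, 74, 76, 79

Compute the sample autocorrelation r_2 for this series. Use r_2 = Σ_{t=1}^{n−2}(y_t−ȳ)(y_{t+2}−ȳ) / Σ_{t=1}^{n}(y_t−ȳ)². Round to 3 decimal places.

Mean ȳ = (60 + 64 + 65 + 67 + 71 + 72 + 74 + 76 + 79)/9 = 69.7778
Σ(y_t−ȳ)(y_{t+2}−ȳ) = (46.7160) + (16.0494) + (-5.8395) + (-6.1728) + (5.1605) + (13.8272) + (38.9383) = 108.6790
Denominator Σ(y_t−ȳ)² = 307.5556
r_2 = 108.6790 / 307.5556 = 0.353

0.353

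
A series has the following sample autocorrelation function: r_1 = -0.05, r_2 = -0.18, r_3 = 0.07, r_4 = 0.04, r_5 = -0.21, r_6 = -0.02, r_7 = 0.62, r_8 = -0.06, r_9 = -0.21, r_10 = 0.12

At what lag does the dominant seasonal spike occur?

7

The largest autocorrelation is r_7 = 0.62; the remaining lags stay at or below 0.12.
The dominant spike at lag 7 indicates a seasonal period of 7.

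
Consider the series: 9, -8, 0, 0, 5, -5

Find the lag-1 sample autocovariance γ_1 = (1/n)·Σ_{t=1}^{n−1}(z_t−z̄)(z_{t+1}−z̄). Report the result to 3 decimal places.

-16.088

Mean z̄ = (9 − 8 + 0 + 0 + 5 − 5)/6 = 0.1667
Deviations: 8.8333, -8.1667, -0.1667, -0.1667, 4.8333, -5.1667
Σ_{t=1}^{5}(z_t−z̄)(z_{t+1}−z̄) = -96.5278
γ_1 = -96.5278 / 6 = -16.088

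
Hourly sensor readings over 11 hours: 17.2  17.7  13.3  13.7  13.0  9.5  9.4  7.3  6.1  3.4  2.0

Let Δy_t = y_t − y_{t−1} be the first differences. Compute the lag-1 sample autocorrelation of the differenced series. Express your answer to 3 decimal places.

First differences Δy: 0.5, -4.4, 0.4, -0.7, -3.5, -0.1, -2.1, -1.2, -2.7, -1.4
Mean of differences = -1.5200
Numerator Σ(Δy_t−Δȳ)(Δy_{t+1}−Δȳ) = -15.7364
Denominator Σ(Δy_t−Δȳ)² = 24.5160
r_1(Δy) = -15.7364 / 24.5160 = -0.642

-0.642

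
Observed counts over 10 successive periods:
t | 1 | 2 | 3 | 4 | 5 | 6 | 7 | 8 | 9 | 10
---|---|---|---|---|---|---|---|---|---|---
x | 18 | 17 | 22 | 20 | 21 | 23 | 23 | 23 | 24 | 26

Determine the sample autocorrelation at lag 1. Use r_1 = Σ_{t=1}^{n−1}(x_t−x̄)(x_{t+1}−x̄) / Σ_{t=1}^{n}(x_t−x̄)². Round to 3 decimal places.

Mean x̄ = (18 + 17 + 22 + 20 + 21 + 23 + 23 + 23 + 24 + 26)/10 = 21.7000
Numerator Σ_{t=1}^{9}(x_t−x̄)(x_{t+1}−x̄) = 32.0100
Denominator Σ(x_t−x̄)² = 68.1000
r_1 = 32.0100 / 68.1000 = 0.470

0.470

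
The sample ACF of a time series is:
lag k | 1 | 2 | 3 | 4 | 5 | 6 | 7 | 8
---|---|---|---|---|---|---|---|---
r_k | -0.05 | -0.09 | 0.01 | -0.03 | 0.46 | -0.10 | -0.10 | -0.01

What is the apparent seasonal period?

5

The largest autocorrelation is r_5 = 0.46; the remaining lags stay at or below 0.01.
The dominant spike at lag 5 indicates a seasonal period of 5.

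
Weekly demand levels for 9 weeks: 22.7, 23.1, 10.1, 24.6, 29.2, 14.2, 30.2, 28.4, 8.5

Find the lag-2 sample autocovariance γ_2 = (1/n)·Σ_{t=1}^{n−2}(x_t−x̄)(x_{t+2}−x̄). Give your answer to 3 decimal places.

Mean x̄ = (22.7 + 23.1 + 10.1 + 24.6 + 29.2 + 14.2 + 30.2 + 28.4 + 8.5)/9 = 21.2222
Σ_{t=1}^{7}(x_t−x̄)(x_{t+2}−x̄) = -215.5421
γ_2 = -215.5421 / 9 = -23.949

-23.949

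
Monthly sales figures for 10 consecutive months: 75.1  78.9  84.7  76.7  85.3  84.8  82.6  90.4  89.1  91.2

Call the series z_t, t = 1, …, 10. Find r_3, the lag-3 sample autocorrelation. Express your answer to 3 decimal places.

0.250

Mean z̄ = (75.1 + 78.9 + 84.7 + 76.7 + 85.3 + 84.8 + 82.6 + 90.4 + 89.1 + 91.2)/10 = 83.8800
Σ(z_t−z̄)(z_{t+3}−z̄) = (63.0404) + (-7.0716) + (0.7544) + (9.1904) + (9.2584) + (4.8024) + (-9.3696) = 70.6048
Denominator Σ(z_t−z̄)² = 281.9560
r_3 = 70.6048 / 281.9560 = 0.250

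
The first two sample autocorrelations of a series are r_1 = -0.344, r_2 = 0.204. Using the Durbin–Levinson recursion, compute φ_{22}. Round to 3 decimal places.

0.097

φ_{22} = (r_2 − r_1²) / (1 − r_1²)
r_1² = (-0.344)² = 0.118336
Numerator = 0.204 − 0.1183 = 0.0857; denominator = 1 − 0.1183 = 0.8817
φ_{22} = 0.0857 / 0.8817 = 0.097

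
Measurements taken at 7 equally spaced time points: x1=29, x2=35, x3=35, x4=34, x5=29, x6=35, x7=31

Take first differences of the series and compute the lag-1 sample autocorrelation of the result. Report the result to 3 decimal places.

-0.433

First differences Δx: 6, 0, -1, -5, 6, -4
Mean of differences = 0.3333
Numerator Σ(Δx_t−Δx̄)(Δx_{t+1}−Δx̄) = -49.1111
Denominator Σ(Δx_t−Δx̄)² = 113.3333
r_1(Δx) = -49.1111 / 113.3333 = -0.433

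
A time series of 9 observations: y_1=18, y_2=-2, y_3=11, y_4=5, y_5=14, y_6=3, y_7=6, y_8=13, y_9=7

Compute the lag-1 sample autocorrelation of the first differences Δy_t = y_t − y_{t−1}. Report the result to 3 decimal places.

First differences Δy: -20, 13, -6, 9, -11, 3, 7, -6
Mean of differences = -1.3750
Numerator Σ(Δy_t−Δȳ)(Δy_{t+1}−Δȳ) = -526.2656
Denominator Σ(Δy_t−Δȳ)² = 885.8750
r_1(Δy) = -526.2656 / 885.8750 = -0.594

-0.594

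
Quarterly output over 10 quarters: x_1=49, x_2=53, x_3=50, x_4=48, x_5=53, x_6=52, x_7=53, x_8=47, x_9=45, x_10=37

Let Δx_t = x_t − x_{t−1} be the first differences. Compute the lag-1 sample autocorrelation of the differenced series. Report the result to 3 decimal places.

-0.086

First differences Δx: 4, -3, -2, 5, -1, 1, -6, -2, -8
Mean of differences = -1.3333
Numerator Σ(Δx_t−Δx̄)(Δx_{t+1}−Δx̄) = -12.4444
Denominator Σ(Δx_t−Δx̄)² = 144.0000
r_1(Δx) = -12.4444 / 144.0000 = -0.086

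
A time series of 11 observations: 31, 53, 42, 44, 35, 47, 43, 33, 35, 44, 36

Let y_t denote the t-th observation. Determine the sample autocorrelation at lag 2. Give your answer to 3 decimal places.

Mean ȳ = (31 + 53 + 42 + 44 + 35 + 47 + 43 + 33 + 35 + 44 + 36)/11 = 40.2727
Numerator Σ_{t=1}^{9}(y_t−ȳ)(y_{t+2}−ȳ) = -34.8760
Denominator Σ(y_t−ȳ)² = 458.1818
r_2 = -34.8760 / 458.1818 = -0.076

-0.076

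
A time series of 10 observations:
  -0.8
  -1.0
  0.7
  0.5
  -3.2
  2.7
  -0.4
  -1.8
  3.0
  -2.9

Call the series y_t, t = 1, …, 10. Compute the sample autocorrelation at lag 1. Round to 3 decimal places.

-0.609

Mean ȳ = (-0.8 − 1.0 + 0.7 + 0.5 − 3.2 + 2.7 − 0.4 − 1.8 + 3.0 − 2.9)/10 = -0.3200
Numerator Σ_{t=1}^{9}(y_t−ȳ)(y_{t+1}−ȳ) = -24.1924
Denominator Σ(y_t−ȳ)² = 39.6960
r_1 = -24.1924 / 39.6960 = -0.609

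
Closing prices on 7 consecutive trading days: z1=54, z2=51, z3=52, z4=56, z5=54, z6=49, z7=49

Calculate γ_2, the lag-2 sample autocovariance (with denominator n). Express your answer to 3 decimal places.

Mean z̄ = (54 + 51 + 52 + 56 + 54 + 49 + 49)/7 = 52.1429
Σ_{t=1}^{5}(z_t−z̄)(z_{t+2}−z̄) = -22.8980
γ_2 = -22.8980 / 7 = -3.271

-3.271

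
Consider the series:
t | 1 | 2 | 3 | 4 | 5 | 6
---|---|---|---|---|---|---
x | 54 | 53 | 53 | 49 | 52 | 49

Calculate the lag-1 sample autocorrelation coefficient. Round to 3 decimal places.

Mean x̄ = (54 + 53 + 53 + 49 + 52 + 49)/6 = 51.6667
Σ(x_t−x̄)(x_{t+1}−x̄) = (3.1111) + (1.7778) + (-3.5556) + (-0.8889) + (-0.8889) = -0.4444
Denominator Σ(x_t−x̄)² = 23.3333
r_1 = -0.4444 / 23.3333 = -0.019

-0.019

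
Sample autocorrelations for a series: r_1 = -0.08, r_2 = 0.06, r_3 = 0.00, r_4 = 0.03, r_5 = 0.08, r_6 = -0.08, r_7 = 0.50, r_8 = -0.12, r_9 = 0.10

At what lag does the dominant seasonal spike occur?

7

The largest autocorrelation is r_7 = 0.50; the remaining lags stay at or below 0.10.
The dominant spike at lag 7 indicates a seasonal period of 7.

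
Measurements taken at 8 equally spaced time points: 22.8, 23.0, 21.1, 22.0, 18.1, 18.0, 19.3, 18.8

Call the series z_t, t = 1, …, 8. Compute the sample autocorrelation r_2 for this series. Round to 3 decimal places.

Mean z̄ = (22.8 + 23.0 + 21.1 + 22.0 + 18.1 + 18.0 + 19.3 + 18.8)/8 = 20.3875
Numerator Σ_{t=1}^{6}(z_t−z̄)(z_{t+2}−z̄) = 6.7297
Denominator Σ(z_t−z̄)² = 30.3888
r_2 = 6.7297 / 30.3888 = 0.221

0.221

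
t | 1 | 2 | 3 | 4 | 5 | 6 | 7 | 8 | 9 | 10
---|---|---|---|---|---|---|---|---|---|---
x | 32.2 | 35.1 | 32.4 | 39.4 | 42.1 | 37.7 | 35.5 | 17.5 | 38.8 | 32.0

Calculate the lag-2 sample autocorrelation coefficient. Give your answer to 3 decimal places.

0.016

Mean x̄ = (32.2 + 35.1 + 32.4 + 39.4 + 42.1 + 37.7 + 35.5 + 17.5 + 38.8 + 32.0)/10 = 34.2700
Numerator Σ_{t=1}^{8}(x_t−x̄)(x_{t+2}−x̄) = 6.8322
Denominator Σ(x_t−x̄)² = 416.2810
r_2 = 6.8322 / 416.2810 = 0.016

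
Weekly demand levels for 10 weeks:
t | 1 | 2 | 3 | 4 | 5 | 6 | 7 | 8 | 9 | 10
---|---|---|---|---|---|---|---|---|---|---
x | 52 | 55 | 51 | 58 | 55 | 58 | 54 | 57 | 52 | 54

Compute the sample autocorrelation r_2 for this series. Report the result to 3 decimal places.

Mean x̄ = (52 + 55 + 51 + 58 + 55 + 58 + 54 + 57 + 52 + 54)/10 = 54.6000
Numerator Σ_{t=1}^{8}(x_t−x̄)(x_{t+2}−x̄) = 28.8800
Denominator Σ(x_t−x̄)² = 56.4000
r_2 = 28.8800 / 56.4000 = 0.512

0.512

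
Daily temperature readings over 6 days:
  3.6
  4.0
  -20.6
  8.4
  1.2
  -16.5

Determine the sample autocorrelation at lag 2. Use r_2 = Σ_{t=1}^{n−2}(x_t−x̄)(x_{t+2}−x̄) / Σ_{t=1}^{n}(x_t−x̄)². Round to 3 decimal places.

Mean x̄ = (3.6 + 4.0 − 20.6 + 8.4 + 1.2 − 16.5)/6 = -3.3167
Deviations from mean: 6.9167, 7.3167, -17.2833, 11.7167, 4.5167, -13.1833
Σ(x_t−x̄)(x_{t+2}−x̄) = (-119.5431) + (85.7269) + (-78.0631) + (-154.4647) = -266.3439
Denominator Σ(x_t−x̄)² = 731.5683
r_2 = -266.3439 / 731.5683 = -0.364

-0.364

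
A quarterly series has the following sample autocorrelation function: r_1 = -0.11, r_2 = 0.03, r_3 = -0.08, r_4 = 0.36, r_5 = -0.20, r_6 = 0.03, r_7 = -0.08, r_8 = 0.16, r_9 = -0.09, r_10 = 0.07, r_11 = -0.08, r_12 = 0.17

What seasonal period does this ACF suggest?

The largest autocorrelation is r_4 = 0.36, with weaker echoes at lags 8 (0.16) and 12 (0.17); the remaining lags stay at or below 0.07.
The dominant spike at lag 4 indicates a seasonal period of 4.

4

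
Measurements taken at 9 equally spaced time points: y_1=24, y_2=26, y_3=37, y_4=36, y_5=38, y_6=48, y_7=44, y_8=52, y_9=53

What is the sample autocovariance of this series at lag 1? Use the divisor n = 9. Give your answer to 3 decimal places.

Mean ȳ = (24 + 26 + 37 + 36 + 38 + 48 + 44 + 52 + 53)/9 = 39.7778
Σ_{t=1}^{8}(y_t−ȳ)(y_{t+1}−ȳ) = 506.1728
γ_1 = 506.1728 / 9 = 56.241

56.241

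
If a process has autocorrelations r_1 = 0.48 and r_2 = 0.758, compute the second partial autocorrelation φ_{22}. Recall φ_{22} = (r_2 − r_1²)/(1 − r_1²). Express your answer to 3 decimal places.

φ_{22} = (r_2 − r_1²) / (1 − r_1²)
r_1² = (0.48)² = 0.2304
Numerator = 0.758 − 0.2304 = 0.5276; denominator = 1 − 0.2304 = 0.7696
φ_{22} = 0.5276 / 0.7696 = 0.686

0.686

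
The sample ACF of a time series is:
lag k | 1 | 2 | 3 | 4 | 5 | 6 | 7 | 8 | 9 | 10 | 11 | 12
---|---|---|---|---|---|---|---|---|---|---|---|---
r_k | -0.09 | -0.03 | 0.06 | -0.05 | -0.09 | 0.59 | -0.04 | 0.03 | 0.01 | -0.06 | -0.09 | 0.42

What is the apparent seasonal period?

The largest autocorrelation is r_6 = 0.59, with a weaker echo at lag 12 (0.42); the remaining lags stay at or below 0.06.
The dominant spike at lag 6 indicates a seasonal period of 6.

6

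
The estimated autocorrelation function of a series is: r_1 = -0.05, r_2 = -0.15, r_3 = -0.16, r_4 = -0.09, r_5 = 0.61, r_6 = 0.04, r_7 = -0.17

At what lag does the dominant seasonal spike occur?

The largest autocorrelation is r_5 = 0.61; the remaining lags stay at or below 0.04.
The dominant spike at lag 5 indicates a seasonal period of 5.

5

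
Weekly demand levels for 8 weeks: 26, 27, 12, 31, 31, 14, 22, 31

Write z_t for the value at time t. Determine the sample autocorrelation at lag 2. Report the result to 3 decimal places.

Mean z̄ = (26 + 27 + 12 + 31 + 31 + 14 + 22 + 31)/8 = 24.2500
Deviations from mean: 1.7500, 2.7500, -12.2500, 6.7500, 6.7500, -10.2500, -2.2500, 6.7500
Σ(z_t−z̄)(z_{t+2}−z̄) = (-21.4375) + (18.5625) + (-82.6875) + (-69.1875) + (-15.1875) + (-69.1875) = -239.1250
Denominator Σ(z_t−z̄)² = 407.5000
r_2 = -239.1250 / 407.5000 = -0.587

-0.587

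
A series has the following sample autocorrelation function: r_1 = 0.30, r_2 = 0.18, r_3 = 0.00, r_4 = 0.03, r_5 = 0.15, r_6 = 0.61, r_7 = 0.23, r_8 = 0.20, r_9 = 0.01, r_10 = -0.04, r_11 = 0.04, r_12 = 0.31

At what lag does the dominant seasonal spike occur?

The largest autocorrelation is r_6 = 0.61, with a weaker echo at lag 12 (0.31); the remaining lags stay at or below 0.30. The elevated value at lag 1 (0.30), dropping to 0.18 at lag 2, reflects decaying short-term dependence rather than seasonality.
The dominant spike at lag 6 indicates a seasonal period of 6.

6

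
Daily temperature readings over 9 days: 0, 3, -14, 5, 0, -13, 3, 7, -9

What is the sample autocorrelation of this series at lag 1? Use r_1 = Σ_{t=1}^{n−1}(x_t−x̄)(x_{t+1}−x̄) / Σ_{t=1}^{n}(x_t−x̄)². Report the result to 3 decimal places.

Mean x̄ = (0 + 3 − 14 + 5 + 0 − 13 + 3 + 7 − 9)/9 = -2.0000
Numerator Σ_{t=1}^{8}(x_t−x̄)(x_{t+1}−x̄) = -215.0000
Denominator Σ(x_t−x̄)² = 502.0000
r_1 = -215.0000 / 502.0000 = -0.428

-0.428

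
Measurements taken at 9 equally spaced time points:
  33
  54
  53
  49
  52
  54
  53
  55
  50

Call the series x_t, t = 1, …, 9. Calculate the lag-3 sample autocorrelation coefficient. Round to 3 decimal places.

0.114

Mean x̄ = (33 + 54 + 53 + 49 + 52 + 54 + 53 + 55 + 50)/9 = 50.3333
Σ(x_t−x̄)(x_{t+3}−x̄) = (23.1111) + (6.1111) + (9.7778) + (-3.5556) + (7.7778) + (-1.2222) = 42.0000
Denominator Σ(x_t−x̄)² = 368.0000
r_3 = 42.0000 / 368.0000 = 0.114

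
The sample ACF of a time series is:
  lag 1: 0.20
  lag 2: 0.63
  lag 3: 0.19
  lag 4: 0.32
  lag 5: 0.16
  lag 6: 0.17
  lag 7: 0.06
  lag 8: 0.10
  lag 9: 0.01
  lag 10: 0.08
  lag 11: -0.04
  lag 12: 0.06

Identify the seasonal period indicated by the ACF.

2

The largest autocorrelation is r_2 = 0.63, with a weaker echo at lag 4 (0.32); the remaining lags stay at or below 0.20.
The dominant spike at lag 2 indicates a seasonal period of 2.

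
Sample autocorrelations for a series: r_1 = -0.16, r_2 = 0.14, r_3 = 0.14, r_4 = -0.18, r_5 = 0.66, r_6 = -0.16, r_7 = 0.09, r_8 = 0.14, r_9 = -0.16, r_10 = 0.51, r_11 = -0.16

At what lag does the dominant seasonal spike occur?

The largest autocorrelation is r_5 = 0.66, with a weaker echo at lag 10 (0.51); the remaining lags stay at or below 0.14.
The dominant spike at lag 5 indicates a seasonal period of 5.

5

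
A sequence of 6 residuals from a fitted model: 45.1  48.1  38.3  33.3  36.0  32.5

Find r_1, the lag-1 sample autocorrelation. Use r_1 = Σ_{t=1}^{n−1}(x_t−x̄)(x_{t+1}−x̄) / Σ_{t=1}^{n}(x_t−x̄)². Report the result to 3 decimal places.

0.439

Mean x̄ = (45.1 + 48.1 + 38.3 + 33.3 + 36.0 + 32.5)/6 = 38.8833
Deviations from mean: 6.2167, 9.2167, -0.5833, -5.5833, -2.8833, -6.3833
Numerator Σ_{t=1}^{5}(x_t−x̄)(x_{t+1}−x̄) = 89.6814
Denominator Σ(x_t−x̄)² = 204.1683
r_1 = 89.6814 / 204.1683 = 0.439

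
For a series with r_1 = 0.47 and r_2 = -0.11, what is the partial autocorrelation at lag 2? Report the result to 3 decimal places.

-0.425

φ_{22} = (r_2 − r_1²) / (1 − r_1²)
r_1² = (0.47)² = 0.2209
Numerator = -0.11 − 0.2209 = -0.3309; denominator = 1 − 0.2209 = 0.7791
φ_{22} = -0.3309 / 0.7791 = -0.425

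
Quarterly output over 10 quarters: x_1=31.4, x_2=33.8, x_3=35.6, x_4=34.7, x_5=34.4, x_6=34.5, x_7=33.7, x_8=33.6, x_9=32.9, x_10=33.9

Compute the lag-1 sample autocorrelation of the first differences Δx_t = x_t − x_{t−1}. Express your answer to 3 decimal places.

0.219

First differences Δx: 2.4, 1.8, -0.9, -0.3, 0.1, -0.8, -0.1, -0.7, 1.0
Mean of differences = 0.2778
Numerator Σ(Δx_t−Δx̄)(Δx_{t+1}−Δx̄) = 2.4828
Denominator Σ(Δx_t−Δx̄)² = 11.3556
r_1(Δx) = 2.4828 / 11.3556 = 0.219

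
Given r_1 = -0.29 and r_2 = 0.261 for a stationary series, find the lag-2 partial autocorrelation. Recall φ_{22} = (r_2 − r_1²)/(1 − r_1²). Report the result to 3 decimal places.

φ_{22} = (r_2 − r_1²) / (1 − r_1²)
r_1² = (-0.29)² = 0.0841
Numerator = 0.261 − 0.0841 = 0.1769; denominator = 1 − 0.0841 = 0.9159
φ_{22} = 0.1769 / 0.9159 = 0.193

0.193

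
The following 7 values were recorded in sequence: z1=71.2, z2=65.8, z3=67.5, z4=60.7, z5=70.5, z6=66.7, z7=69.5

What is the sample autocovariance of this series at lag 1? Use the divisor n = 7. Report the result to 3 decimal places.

Mean z̄ = (71.2 + 65.8 + 67.5 + 60.7 + 70.5 + 66.7 + 69.5)/7 = 67.4143
Σ_{t=1}^{6}(z_t−z̄)(z_{t+1}−z̄) = -31.2373
γ_1 = -31.2373 / 7 = -4.462

-4.462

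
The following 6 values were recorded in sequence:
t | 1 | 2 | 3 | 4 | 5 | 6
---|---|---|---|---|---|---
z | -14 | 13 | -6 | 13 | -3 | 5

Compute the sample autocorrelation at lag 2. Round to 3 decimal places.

Mean z̄ = (-14 + 13 − 6 + 13 − 3 + 5)/6 = 1.3333
Deviations from mean: -15.3333, 11.6667, -7.3333, 11.6667, -4.3333, 3.6667
Σ(z_t−z̄)(z_{t+2}−z̄) = (112.4444) + (136.1111) + (31.7778) + (42.7778) = 323.1111
Denominator Σ(z_t−z̄)² = 593.3333
r_2 = 323.1111 / 593.3333 = 0.545

0.545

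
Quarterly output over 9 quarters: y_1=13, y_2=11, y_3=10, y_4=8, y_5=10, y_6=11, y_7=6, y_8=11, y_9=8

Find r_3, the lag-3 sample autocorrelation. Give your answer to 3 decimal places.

-0.010

Mean ȳ = (13 + 11 + 10 + 8 + 10 + 11 + 6 + 11 + 8)/9 = 9.7778
Numerator Σ_{t=1}^{6}(y_t−ȳ)(y_{t+3}−ȳ) = -0.3704
Denominator Σ(y_t−ȳ)² = 35.5556
r_3 = -0.3704 / 35.5556 = -0.010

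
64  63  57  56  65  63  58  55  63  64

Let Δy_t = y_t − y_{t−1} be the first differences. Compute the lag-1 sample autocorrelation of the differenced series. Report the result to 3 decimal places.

First differences Δy: -1, -6, -1, 9, -2, -5, -3, 8, 1
Mean of differences = 0.0000
Numerator Σ(Δy_t−Δȳ)(Δy_{t+1}−Δȳ) = -6.0000
Denominator Σ(Δy_t−Δȳ)² = 222.0000
r_1(Δy) = -6.0000 / 222.0000 = -0.027

-0.027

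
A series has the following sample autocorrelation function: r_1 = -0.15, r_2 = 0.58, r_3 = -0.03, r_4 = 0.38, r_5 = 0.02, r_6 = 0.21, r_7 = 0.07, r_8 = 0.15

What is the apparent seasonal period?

2

The largest autocorrelation is r_2 = 0.58, with weaker echoes at lags 4 (0.38), 6 (0.21) and 8 (0.15); the remaining lags stay at or below 0.07.
The dominant spike at lag 2 indicates a seasonal period of 2.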